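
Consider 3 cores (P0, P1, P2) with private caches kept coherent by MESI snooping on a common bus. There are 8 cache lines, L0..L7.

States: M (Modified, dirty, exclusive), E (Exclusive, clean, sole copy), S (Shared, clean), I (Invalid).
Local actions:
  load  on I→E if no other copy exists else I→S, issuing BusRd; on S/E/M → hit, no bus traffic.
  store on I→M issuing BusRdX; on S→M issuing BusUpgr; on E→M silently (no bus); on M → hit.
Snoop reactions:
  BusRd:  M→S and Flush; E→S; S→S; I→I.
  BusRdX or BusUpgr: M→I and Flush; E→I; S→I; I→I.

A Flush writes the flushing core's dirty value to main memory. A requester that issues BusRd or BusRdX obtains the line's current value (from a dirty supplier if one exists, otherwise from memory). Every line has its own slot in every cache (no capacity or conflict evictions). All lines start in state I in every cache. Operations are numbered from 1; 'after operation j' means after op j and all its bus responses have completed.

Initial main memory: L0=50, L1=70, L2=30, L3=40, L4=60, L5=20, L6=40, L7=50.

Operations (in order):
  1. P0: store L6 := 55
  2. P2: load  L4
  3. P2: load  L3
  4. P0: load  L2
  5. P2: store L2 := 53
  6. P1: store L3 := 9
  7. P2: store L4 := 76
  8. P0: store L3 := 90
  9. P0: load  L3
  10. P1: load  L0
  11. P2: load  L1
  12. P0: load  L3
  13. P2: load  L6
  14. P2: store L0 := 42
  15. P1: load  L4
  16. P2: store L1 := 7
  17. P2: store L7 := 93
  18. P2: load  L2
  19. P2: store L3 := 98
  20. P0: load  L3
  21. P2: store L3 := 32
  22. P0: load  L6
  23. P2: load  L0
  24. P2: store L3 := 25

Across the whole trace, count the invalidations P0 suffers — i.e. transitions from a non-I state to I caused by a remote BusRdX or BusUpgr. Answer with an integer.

invalidations = 3

1. P0: store L6 := 55  bus=[BusRdX]  L6: P0=M P1=I P2=I  mem[L6]=40
2. P2: load  L4  bus=[BusRd]  L4: P0=I P1=I P2=E  mem[L4]=60
3. P2: load  L3  bus=[BusRd]  L3: P0=I P1=I P2=E  mem[L3]=40
4. P0: load  L2  bus=[BusRd]  L2: P0=E P1=I P2=I  mem[L2]=30
5. P2: store L2 := 53  bus=[BusRdX]  L2: P0=I P1=I P2=M  mem[L2]=30
6. P1: store L3 := 9  bus=[BusRdX]  L3: P0=I P1=M P2=I  mem[L3]=40
7. P2: store L4 := 76  bus=[-]  L4: P0=I P1=I P2=M  mem[L4]=60
8. P0: store L3 := 90  bus=[BusRdX,Flush]  L3: P0=M P1=I P2=I  mem[L3]=9
9. P0: load  L3  bus=[-]  L3: P0=M P1=I P2=I  mem[L3]=9
10. P1: load  L0  bus=[BusRd]  L0: P0=I P1=E P2=I  mem[L0]=50
11. P2: load  L1  bus=[BusRd]  L1: P0=I P1=I P2=E  mem[L1]=70
12. P0: load  L3  bus=[-]  L3: P0=M P1=I P2=I  mem[L3]=9
13. P2: load  L6  bus=[BusRd,Flush]  L6: P0=S P1=I P2=S  mem[L6]=55
14. P2: store L0 := 42  bus=[BusRdX]  L0: P0=I P1=I P2=M  mem[L0]=50
15. P1: load  L4  bus=[BusRd,Flush]  L4: P0=I P1=S P2=S  mem[L4]=76
16. P2: store L1 := 7  bus=[-]  L1: P0=I P1=I P2=M  mem[L1]=70
17. P2: store L7 := 93  bus=[BusRdX]  L7: P0=I P1=I P2=M  mem[L7]=50
18. P2: load  L2  bus=[-]  L2: P0=I P1=I P2=M  mem[L2]=30
19. P2: store L3 := 98  bus=[BusRdX,Flush]  L3: P0=I P1=I P2=M  mem[L3]=90
20. P0: load  L3  bus=[BusRd,Flush]  L3: P0=S P1=I P2=S  mem[L3]=98
21. P2: store L3 := 32  bus=[BusUpgr]  L3: P0=I P1=I P2=M  mem[L3]=98
22. P0: load  L6  bus=[-]  L6: P0=S P1=I P2=S  mem[L6]=55
23. P2: load  L0  bus=[-]  L0: P0=I P1=I P2=M  mem[L0]=50
24. P2: store L3 := 25  bus=[-]  L3: P0=I P1=I P2=M  mem[L3]=98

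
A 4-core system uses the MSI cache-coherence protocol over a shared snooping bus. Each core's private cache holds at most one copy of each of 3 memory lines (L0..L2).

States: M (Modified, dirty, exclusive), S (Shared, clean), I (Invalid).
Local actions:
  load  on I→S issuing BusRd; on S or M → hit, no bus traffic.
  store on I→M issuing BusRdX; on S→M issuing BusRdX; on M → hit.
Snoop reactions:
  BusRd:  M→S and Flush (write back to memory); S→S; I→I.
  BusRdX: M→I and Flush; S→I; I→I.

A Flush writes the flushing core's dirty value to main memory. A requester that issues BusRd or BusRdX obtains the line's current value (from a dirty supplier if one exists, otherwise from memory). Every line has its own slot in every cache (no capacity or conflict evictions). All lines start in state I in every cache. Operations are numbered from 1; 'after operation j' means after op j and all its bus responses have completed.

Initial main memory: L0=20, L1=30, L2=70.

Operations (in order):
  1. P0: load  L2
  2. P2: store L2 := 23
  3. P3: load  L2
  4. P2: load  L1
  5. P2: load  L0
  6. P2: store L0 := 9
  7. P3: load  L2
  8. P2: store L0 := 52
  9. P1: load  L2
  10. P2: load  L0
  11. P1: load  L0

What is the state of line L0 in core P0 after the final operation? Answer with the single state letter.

state = I

[1] P0: load  L2 | P0:S(70), P1:I, P2:I, P3:I | bus: BusRd
[2] P2: store L2 := 23 | P0:I, P1:I, P2:M(23), P3:I | bus: BusRdX
[3] P3: load  L2 | P0:I, P1:I, P2:S(23), P3:S(23) | bus: BusRd,Flush
[4] P2: load  L1 | P0:I, P1:I, P2:S(30), P3:I | bus: BusRd
[5] P2: load  L0 | P0:I, P1:I, P2:S(20), P3:I | bus: BusRd
[6] P2: store L0 := 9 | P0:I, P1:I, P2:M(9), P3:I | bus: BusRdX
[7] P3: load  L2 | P0:I, P1:I, P2:S(23), P3:S(23) | bus: none
[8] P2: store L0 := 52 | P0:I, P1:I, P2:M(52), P3:I | bus: none
[9] P1: load  L2 | P0:I, P1:S(23), P2:S(23), P3:S(23) | bus: BusRd
[10] P2: load  L0 | P0:I, P1:I, P2:M(52), P3:I | bus: none
[11] P1: load  L0 | P0:I, P1:S(52), P2:S(52), P3:I | bus: BusRd,Flush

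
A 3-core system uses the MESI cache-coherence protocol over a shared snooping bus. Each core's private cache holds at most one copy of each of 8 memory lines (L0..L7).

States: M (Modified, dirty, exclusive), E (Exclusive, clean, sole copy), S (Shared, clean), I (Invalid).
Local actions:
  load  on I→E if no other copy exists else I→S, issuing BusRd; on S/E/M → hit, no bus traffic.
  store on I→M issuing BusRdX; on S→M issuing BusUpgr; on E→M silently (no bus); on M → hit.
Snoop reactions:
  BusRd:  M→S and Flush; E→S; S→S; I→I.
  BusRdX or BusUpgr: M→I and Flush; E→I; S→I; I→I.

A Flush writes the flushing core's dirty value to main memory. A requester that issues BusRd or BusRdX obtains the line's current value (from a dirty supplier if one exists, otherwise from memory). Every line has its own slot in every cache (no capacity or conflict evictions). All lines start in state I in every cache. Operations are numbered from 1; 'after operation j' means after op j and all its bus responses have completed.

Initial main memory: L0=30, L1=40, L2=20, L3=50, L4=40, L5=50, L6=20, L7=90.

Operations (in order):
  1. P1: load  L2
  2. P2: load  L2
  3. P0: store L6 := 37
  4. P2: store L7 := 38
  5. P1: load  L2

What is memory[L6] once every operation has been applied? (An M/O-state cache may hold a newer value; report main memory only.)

step 1: P1: load  L2  ⟶  IEI  (L2)  txn=BusRd  M[L2]=20
step 2: P2: load  L2  ⟶  ISS  (L2)  txn=BusRd  M[L2]=20
step 3: P0: store L6 := 37  ⟶  MII  (L6)  txn=BusRdX  M[L6]=20
step 4: P2: store L7 := 38  ⟶  IIM  (L7)  txn=BusRdX  M[L7]=90
step 5: P1: load  L2  ⟶  ISS  (L2)  txn=∅  M[L2]=20

memory[L6] = 20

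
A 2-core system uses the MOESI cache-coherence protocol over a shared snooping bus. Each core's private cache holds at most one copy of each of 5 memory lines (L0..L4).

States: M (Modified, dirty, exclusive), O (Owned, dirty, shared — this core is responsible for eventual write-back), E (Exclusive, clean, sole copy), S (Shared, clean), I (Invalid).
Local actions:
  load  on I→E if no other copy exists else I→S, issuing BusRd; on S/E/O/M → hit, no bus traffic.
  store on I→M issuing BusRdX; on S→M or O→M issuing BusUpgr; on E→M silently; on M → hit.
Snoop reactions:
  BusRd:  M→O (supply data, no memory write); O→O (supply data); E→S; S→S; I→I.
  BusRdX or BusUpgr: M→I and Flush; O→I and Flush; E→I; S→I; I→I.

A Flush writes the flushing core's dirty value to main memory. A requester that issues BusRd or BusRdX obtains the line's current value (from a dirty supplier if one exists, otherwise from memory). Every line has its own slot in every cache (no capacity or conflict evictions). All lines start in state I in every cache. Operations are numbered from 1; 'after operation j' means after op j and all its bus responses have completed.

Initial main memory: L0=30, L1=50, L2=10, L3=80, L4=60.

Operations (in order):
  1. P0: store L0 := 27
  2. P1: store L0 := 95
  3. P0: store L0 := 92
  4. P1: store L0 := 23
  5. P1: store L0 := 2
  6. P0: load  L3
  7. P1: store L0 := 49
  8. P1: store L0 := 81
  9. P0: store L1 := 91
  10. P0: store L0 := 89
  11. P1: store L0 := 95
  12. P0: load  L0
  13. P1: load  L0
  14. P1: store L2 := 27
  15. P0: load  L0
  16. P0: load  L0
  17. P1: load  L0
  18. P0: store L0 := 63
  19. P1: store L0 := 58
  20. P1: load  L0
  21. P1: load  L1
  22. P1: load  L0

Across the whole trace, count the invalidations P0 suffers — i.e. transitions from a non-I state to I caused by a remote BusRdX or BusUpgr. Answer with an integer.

invalidations = 4

step 1: P0: store L0 := 27  ⟶  MI  (L0)  txn=BusRdX  M[L0]=30
step 2: P1: store L0 := 95  ⟶  IM  (L0)  txn=BusRdX+Flush  M[L0]=27
step 3: P0: store L0 := 92  ⟶  MI  (L0)  txn=BusRdX+Flush  M[L0]=95
step 4: P1: store L0 := 23  ⟶  IM  (L0)  txn=BusRdX+Flush  M[L0]=92
step 5: P1: store L0 := 2  ⟶  IM  (L0)  txn=∅  M[L0]=92
step 6: P0: load  L3  ⟶  EI  (L3)  txn=BusRd  M[L3]=80
step 7: P1: store L0 := 49  ⟶  IM  (L0)  txn=∅  M[L0]=92
step 8: P1: store L0 := 81  ⟶  IM  (L0)  txn=∅  M[L0]=92
step 9: P0: store L1 := 91  ⟶  MI  (L1)  txn=BusRdX  M[L1]=50
step 10: P0: store L0 := 89  ⟶  MI  (L0)  txn=BusRdX+Flush  M[L0]=81
step 11: P1: store L0 := 95  ⟶  IM  (L0)  txn=BusRdX+Flush  M[L0]=89
step 12: P0: load  L0  ⟶  SO  (L0)  txn=BusRd  M[L0]=89
step 13: P1: load  L0  ⟶  SO  (L0)  txn=∅  M[L0]=89
step 14: P1: store L2 := 27  ⟶  IM  (L2)  txn=BusRdX  M[L2]=10
step 15: P0: load  L0  ⟶  SO  (L0)  txn=∅  M[L0]=89
step 16: P0: load  L0  ⟶  SO  (L0)  txn=∅  M[L0]=89
step 17: P1: load  L0  ⟶  SO  (L0)  txn=∅  M[L0]=89
step 18: P0: store L0 := 63  ⟶  MI  (L0)  txn=BusUpgr+Flush  M[L0]=95
step 19: P1: store L0 := 58  ⟶  IM  (L0)  txn=BusRdX+Flush  M[L0]=63
step 20: P1: load  L0  ⟶  IM  (L0)  txn=∅  M[L0]=63
step 21: P1: load  L1  ⟶  OS  (L1)  txn=BusRd  M[L1]=50
step 22: P1: load  L0  ⟶  IM  (L0)  txn=∅  M[L0]=63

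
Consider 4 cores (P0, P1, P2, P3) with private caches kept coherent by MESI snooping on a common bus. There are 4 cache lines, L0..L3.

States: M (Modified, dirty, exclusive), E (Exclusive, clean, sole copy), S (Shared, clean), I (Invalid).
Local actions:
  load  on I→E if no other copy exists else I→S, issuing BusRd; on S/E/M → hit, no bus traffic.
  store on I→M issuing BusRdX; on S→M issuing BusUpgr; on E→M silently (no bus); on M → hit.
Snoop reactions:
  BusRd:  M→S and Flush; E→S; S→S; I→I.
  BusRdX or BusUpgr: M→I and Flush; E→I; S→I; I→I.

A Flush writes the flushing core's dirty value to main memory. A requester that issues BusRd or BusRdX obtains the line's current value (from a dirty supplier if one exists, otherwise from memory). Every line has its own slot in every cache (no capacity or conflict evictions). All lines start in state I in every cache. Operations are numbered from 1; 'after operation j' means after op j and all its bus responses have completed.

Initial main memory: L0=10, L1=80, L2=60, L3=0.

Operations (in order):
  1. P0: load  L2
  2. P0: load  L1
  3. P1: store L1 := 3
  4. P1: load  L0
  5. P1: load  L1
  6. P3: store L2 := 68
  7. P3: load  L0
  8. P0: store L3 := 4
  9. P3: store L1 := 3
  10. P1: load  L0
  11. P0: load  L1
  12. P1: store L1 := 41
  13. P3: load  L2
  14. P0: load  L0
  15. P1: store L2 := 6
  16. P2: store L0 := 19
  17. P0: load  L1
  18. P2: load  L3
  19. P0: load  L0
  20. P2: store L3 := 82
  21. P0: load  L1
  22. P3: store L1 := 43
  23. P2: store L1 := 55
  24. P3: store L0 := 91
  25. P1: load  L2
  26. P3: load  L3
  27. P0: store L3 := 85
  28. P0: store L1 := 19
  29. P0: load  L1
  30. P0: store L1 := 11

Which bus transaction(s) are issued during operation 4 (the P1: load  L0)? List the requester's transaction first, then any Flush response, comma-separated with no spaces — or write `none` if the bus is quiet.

  op1 P0: load  L2 → E/I/I/I on L2; bus BusRd; mem=60
  op2 P0: load  L1 → E/I/I/I on L1; bus BusRd; mem=80
  op3 P1: store L1 := 3 → I/M/I/I on L1; bus BusRdX; mem=80
  op4 P1: load  L0 → I/E/I/I on L0; bus BusRd; mem=10
  op5 P1: load  L1 → I/M/I/I on L1; bus (none); mem=80
  op6 P3: store L2 := 68 → I/I/I/M on L2; bus BusRdX; mem=60
  op7 P3: load  L0 → I/S/I/S on L0; bus BusRd; mem=10
  op8 P0: store L3 := 4 → M/I/I/I on L3; bus BusRdX; mem=0
  op9 P3: store L1 := 3 → I/I/I/M on L1; bus BusRdX Flush; mem=3
  op10 P1: load  L0 → I/S/I/S on L0; bus (none); mem=10
  op11 P0: load  L1 → S/I/I/S on L1; bus BusRd Flush; mem=3
  op12 P1: store L1 := 41 → I/M/I/I on L1; bus BusRdX; mem=3
  op13 P3: load  L2 → I/I/I/M on L2; bus (none); mem=60
  op14 P0: load  L0 → S/S/I/S on L0; bus BusRd; mem=10
  op15 P1: store L2 := 6 → I/M/I/I on L2; bus BusRdX Flush; mem=68
  op16 P2: store L0 := 19 → I/I/M/I on L0; bus BusRdX; mem=10
  op17 P0: load  L1 → S/S/I/I on L1; bus BusRd Flush; mem=41
  op18 P2: load  L3 → S/I/S/I on L3; bus BusRd Flush; mem=4
  op19 P0: load  L0 → S/I/S/I on L0; bus BusRd Flush; mem=19
  op20 P2: store L3 := 82 → I/I/M/I on L3; bus BusUpgr; mem=4
  op21 P0: load  L1 → S/S/I/I on L1; bus (none); mem=41
  op22 P3: store L1 := 43 → I/I/I/M on L1; bus BusRdX; mem=41
  op23 P2: store L1 := 55 → I/I/M/I on L1; bus BusRdX Flush; mem=43
  op24 P3: store L0 := 91 → I/I/I/M on L0; bus BusRdX; mem=19
  op25 P1: load  L2 → I/M/I/I on L2; bus (none); mem=68
  op26 P3: load  L3 → I/I/S/S on L3; bus BusRd Flush; mem=82
  op27 P0: store L3 := 85 → M/I/I/I on L3; bus BusRdX; mem=82
  op28 P0: store L1 := 19 → M/I/I/I on L1; bus BusRdX Flush; mem=55
  op29 P0: load  L1 → M/I/I/I on L1; bus (none); mem=55
  op30 P0: store L1 := 11 → M/I/I/I on L1; bus (none); mem=55

bus = BusRd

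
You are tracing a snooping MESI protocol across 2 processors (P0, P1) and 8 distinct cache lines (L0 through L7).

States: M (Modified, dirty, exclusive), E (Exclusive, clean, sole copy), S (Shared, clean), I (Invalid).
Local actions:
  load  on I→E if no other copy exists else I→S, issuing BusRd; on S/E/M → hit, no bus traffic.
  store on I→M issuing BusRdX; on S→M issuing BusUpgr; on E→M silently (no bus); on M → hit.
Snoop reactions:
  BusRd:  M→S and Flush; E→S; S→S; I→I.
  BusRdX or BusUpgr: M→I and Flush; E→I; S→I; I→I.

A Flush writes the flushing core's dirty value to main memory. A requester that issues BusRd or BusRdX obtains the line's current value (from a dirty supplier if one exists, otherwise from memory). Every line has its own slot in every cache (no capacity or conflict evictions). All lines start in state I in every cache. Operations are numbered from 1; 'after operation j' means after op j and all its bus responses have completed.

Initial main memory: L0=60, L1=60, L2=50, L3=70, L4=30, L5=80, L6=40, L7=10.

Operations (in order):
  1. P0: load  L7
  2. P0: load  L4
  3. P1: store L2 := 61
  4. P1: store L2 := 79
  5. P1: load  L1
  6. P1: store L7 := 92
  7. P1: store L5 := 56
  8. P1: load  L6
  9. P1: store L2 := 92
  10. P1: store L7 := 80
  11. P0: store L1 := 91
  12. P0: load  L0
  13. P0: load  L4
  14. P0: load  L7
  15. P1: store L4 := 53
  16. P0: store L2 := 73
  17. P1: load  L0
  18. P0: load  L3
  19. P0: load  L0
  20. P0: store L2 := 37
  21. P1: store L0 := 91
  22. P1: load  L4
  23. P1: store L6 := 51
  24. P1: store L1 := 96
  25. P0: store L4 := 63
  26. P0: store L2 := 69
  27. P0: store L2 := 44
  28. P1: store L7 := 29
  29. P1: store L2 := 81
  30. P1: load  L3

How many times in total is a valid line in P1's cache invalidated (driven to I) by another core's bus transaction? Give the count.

step 1: P0: load  L7  ⟶  EI  (L7)  txn=BusRd  M[L7]=10
step 2: P0: load  L4  ⟶  EI  (L4)  txn=BusRd  M[L4]=30
step 3: P1: store L2 := 61  ⟶  IM  (L2)  txn=BusRdX  M[L2]=50
step 4: P1: store L2 := 79  ⟶  IM  (L2)  txn=∅  M[L2]=50
step 5: P1: load  L1  ⟶  IE  (L1)  txn=BusRd  M[L1]=60
step 6: P1: store L7 := 92  ⟶  IM  (L7)  txn=BusRdX  M[L7]=10
step 7: P1: store L5 := 56  ⟶  IM  (L5)  txn=BusRdX  M[L5]=80
step 8: P1: load  L6  ⟶  IE  (L6)  txn=BusRd  M[L6]=40
step 9: P1: store L2 := 92  ⟶  IM  (L2)  txn=∅  M[L2]=50
step 10: P1: store L7 := 80  ⟶  IM  (L7)  txn=∅  M[L7]=10
step 11: P0: store L1 := 91  ⟶  MI  (L1)  txn=BusRdX  M[L1]=60
step 12: P0: load  L0  ⟶  EI  (L0)  txn=BusRd  M[L0]=60
step 13: P0: load  L4  ⟶  EI  (L4)  txn=∅  M[L4]=30
step 14: P0: load  L7  ⟶  SS  (L7)  txn=BusRd+Flush  M[L7]=80
step 15: P1: store L4 := 53  ⟶  IM  (L4)  txn=BusRdX  M[L4]=30
step 16: P0: store L2 := 73  ⟶  MI  (L2)  txn=BusRdX+Flush  M[L2]=92
step 17: P1: load  L0  ⟶  SS  (L0)  txn=BusRd  M[L0]=60
step 18: P0: load  L3  ⟶  EI  (L3)  txn=BusRd  M[L3]=70
step 19: P0: load  L0  ⟶  SS  (L0)  txn=∅  M[L0]=60
step 20: P0: store L2 := 37  ⟶  MI  (L2)  txn=∅  M[L2]=92
step 21: P1: store L0 := 91  ⟶  IM  (L0)  txn=BusUpgr  M[L0]=60
step 22: P1: load  L4  ⟶  IM  (L4)  txn=∅  M[L4]=30
step 23: P1: store L6 := 51  ⟶  IM  (L6)  txn=∅  M[L6]=40
step 24: P1: store L1 := 96  ⟶  IM  (L1)  txn=BusRdX+Flush  M[L1]=91
step 25: P0: store L4 := 63  ⟶  MI  (L4)  txn=BusRdX+Flush  M[L4]=53
step 26: P0: store L2 := 69  ⟶  MI  (L2)  txn=∅  M[L2]=92
step 27: P0: store L2 := 44  ⟶  MI  (L2)  txn=∅  M[L2]=92
step 28: P1: store L7 := 29  ⟶  IM  (L7)  txn=BusUpgr  M[L7]=80
step 29: P1: store L2 := 81  ⟶  IM  (L2)  txn=BusRdX+Flush  M[L2]=44
step 30: P1: load  L3  ⟶  SS  (L3)  txn=BusRd  M[L3]=70

invalidations = 3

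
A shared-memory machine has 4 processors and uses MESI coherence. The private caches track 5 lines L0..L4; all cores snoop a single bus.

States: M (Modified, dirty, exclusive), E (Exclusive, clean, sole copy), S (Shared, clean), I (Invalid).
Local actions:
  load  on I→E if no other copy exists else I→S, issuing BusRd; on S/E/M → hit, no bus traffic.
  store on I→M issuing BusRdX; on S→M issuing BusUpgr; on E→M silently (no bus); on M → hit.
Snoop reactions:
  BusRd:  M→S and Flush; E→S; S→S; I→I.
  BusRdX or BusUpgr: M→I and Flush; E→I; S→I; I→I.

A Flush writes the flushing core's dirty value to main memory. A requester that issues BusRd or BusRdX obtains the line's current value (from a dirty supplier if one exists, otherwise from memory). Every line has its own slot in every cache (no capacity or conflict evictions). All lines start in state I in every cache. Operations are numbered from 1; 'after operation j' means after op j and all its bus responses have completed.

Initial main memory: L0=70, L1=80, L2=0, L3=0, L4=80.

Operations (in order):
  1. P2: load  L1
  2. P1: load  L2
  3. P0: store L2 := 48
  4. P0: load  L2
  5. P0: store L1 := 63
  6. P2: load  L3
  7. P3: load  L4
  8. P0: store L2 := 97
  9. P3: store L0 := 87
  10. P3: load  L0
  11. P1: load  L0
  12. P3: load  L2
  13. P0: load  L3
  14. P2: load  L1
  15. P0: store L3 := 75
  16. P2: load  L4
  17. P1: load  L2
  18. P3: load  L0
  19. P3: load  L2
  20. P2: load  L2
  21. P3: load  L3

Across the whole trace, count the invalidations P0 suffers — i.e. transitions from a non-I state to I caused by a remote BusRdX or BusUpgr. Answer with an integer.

invalidations = 0

step 1: P2: load  L1  ⟶  IIEI  (L1)  txn=BusRd  M[L1]=80
step 2: P1: load  L2  ⟶  IEII  (L2)  txn=BusRd  M[L2]=0
step 3: P0: store L2 := 48  ⟶  MIII  (L2)  txn=BusRdX  M[L2]=0
step 4: P0: load  L2  ⟶  MIII  (L2)  txn=∅  M[L2]=0
step 5: P0: store L1 := 63  ⟶  MIII  (L1)  txn=BusRdX  M[L1]=80
step 6: P2: load  L3  ⟶  IIEI  (L3)  txn=BusRd  M[L3]=0
step 7: P3: load  L4  ⟶  IIIE  (L4)  txn=BusRd  M[L4]=80
step 8: P0: store L2 := 97  ⟶  MIII  (L2)  txn=∅  M[L2]=0
step 9: P3: store L0 := 87  ⟶  IIIM  (L0)  txn=BusRdX  M[L0]=70
step 10: P3: load  L0  ⟶  IIIM  (L0)  txn=∅  M[L0]=70
step 11: P1: load  L0  ⟶  ISIS  (L0)  txn=BusRd+Flush  M[L0]=87
step 12: P3: load  L2  ⟶  SIIS  (L2)  txn=BusRd+Flush  M[L2]=97
step 13: P0: load  L3  ⟶  SISI  (L3)  txn=BusRd  M[L3]=0
step 14: P2: load  L1  ⟶  SISI  (L1)  txn=BusRd+Flush  M[L1]=63
step 15: P0: store L3 := 75  ⟶  MIII  (L3)  txn=BusUpgr  M[L3]=0
step 16: P2: load  L4  ⟶  IISS  (L4)  txn=BusRd  M[L4]=80
step 17: P1: load  L2  ⟶  SSIS  (L2)  txn=BusRd  M[L2]=97
step 18: P3: load  L0  ⟶  ISIS  (L0)  txn=∅  M[L0]=87
step 19: P3: load  L2  ⟶  SSIS  (L2)  txn=∅  M[L2]=97
step 20: P2: load  L2  ⟶  SSSS  (L2)  txn=BusRd  M[L2]=97
step 21: P3: load  L3  ⟶  SIIS  (L3)  txn=BusRd+Flush  M[L3]=75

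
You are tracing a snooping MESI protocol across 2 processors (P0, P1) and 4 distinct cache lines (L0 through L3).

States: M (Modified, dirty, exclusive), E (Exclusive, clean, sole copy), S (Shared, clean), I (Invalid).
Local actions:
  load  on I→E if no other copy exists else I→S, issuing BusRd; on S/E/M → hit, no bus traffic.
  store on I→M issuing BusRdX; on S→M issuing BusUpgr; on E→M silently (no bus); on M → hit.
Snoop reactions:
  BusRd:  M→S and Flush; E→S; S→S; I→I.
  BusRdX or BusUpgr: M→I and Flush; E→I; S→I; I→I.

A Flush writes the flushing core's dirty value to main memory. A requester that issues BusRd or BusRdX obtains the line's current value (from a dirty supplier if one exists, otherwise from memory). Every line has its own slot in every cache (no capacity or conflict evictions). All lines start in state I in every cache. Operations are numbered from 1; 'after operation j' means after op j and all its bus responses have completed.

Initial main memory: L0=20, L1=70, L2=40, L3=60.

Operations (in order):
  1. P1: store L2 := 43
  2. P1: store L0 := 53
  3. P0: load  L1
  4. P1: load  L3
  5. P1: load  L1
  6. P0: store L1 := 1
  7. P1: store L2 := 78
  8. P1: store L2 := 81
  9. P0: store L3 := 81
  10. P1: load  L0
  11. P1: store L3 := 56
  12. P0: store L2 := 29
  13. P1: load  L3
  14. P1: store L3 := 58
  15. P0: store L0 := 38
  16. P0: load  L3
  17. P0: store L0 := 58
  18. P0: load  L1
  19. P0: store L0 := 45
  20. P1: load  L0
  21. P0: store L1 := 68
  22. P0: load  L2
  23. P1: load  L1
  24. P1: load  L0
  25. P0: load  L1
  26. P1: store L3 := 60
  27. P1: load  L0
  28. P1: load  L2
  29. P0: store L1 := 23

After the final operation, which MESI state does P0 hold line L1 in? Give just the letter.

1. P1: store L2 := 43  bus=[BusRdX]  L2: P0=I P1=M  mem[L2]=40
2. P1: store L0 := 53  bus=[BusRdX]  L0: P0=I P1=M  mem[L0]=20
3. P0: load  L1  bus=[BusRd]  L1: P0=E P1=I  mem[L1]=70
4. P1: load  L3  bus=[BusRd]  L3: P0=I P1=E  mem[L3]=60
5. P1: load  L1  bus=[BusRd]  L1: P0=S P1=S  mem[L1]=70
6. P0: store L1 := 1  bus=[BusUpgr]  L1: P0=M P1=I  mem[L1]=70
7. P1: store L2 := 78  bus=[-]  L2: P0=I P1=M  mem[L2]=40
8. P1: store L2 := 81  bus=[-]  L2: P0=I P1=M  mem[L2]=40
9. P0: store L3 := 81  bus=[BusRdX]  L3: P0=M P1=I  mem[L3]=60
10. P1: load  L0  bus=[-]  L0: P0=I P1=M  mem[L0]=20
11. P1: store L3 := 56  bus=[BusRdX,Flush]  L3: P0=I P1=M  mem[L3]=81
12. P0: store L2 := 29  bus=[BusRdX,Flush]  L2: P0=M P1=I  mem[L2]=81
13. P1: load  L3  bus=[-]  L3: P0=I P1=M  mem[L3]=81
14. P1: store L3 := 58  bus=[-]  L3: P0=I P1=M  mem[L3]=81
15. P0: store L0 := 38  bus=[BusRdX,Flush]  L0: P0=M P1=I  mem[L0]=53
16. P0: load  L3  bus=[BusRd,Flush]  L3: P0=S P1=S  mem[L3]=58
17. P0: store L0 := 58  bus=[-]  L0: P0=M P1=I  mem[L0]=53
18. P0: load  L1  bus=[-]  L1: P0=M P1=I  mem[L1]=70
19. P0: store L0 := 45  bus=[-]  L0: P0=M P1=I  mem[L0]=53
20. P1: load  L0  bus=[BusRd,Flush]  L0: P0=S P1=S  mem[L0]=45
21. P0: store L1 := 68  bus=[-]  L1: P0=M P1=I  mem[L1]=70
22. P0: load  L2  bus=[-]  L2: P0=M P1=I  mem[L2]=81
23. P1: load  L1  bus=[BusRd,Flush]  L1: P0=S P1=S  mem[L1]=68
24. P1: load  L0  bus=[-]  L0: P0=S P1=S  mem[L0]=45
25. P0: load  L1  bus=[-]  L1: P0=S P1=S  mem[L1]=68
26. P1: store L3 := 60  bus=[BusUpgr]  L3: P0=I P1=M  mem[L3]=58
27. P1: load  L0  bus=[-]  L0: P0=S P1=S  mem[L0]=45
28. P1: load  L2  bus=[BusRd,Flush]  L2: P0=S P1=S  mem[L2]=29
29. P0: store L1 := 23  bus=[BusUpgr]  L1: P0=M P1=I  mem[L1]=68

state = M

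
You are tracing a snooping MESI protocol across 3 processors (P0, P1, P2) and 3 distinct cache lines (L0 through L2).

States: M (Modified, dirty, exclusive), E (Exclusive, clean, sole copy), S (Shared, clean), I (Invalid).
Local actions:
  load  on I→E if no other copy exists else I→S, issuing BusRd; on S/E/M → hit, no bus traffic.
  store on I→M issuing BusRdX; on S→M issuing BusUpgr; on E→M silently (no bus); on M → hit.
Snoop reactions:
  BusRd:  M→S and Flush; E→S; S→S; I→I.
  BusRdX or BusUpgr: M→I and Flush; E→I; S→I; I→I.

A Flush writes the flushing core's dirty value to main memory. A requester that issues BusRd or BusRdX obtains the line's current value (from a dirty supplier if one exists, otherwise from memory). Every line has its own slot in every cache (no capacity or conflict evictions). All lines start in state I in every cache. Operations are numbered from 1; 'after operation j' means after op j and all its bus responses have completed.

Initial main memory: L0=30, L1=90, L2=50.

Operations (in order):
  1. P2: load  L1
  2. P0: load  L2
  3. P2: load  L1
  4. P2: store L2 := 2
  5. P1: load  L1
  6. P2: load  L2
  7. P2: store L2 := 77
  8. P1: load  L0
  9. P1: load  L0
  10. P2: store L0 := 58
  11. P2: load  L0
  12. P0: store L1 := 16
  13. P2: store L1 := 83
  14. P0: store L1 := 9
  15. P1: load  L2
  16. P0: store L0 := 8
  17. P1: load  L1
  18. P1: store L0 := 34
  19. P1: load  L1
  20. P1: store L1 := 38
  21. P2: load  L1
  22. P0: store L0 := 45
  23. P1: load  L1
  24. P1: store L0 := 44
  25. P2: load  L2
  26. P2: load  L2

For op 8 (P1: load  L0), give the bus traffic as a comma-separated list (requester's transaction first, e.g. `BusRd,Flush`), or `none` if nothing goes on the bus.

1. P2: load  L1  bus=[BusRd]  L1: P0=I P1=I P2=E  mem[L1]=90
2. P0: load  L2  bus=[BusRd]  L2: P0=E P1=I P2=I  mem[L2]=50
3. P2: load  L1  bus=[-]  L1: P0=I P1=I P2=E  mem[L1]=90
4. P2: store L2 := 2  bus=[BusRdX]  L2: P0=I P1=I P2=M  mem[L2]=50
5. P1: load  L1  bus=[BusRd]  L1: P0=I P1=S P2=S  mem[L1]=90
6. P2: load  L2  bus=[-]  L2: P0=I P1=I P2=M  mem[L2]=50
7. P2: store L2 := 77  bus=[-]  L2: P0=I P1=I P2=M  mem[L2]=50
8. P1: load  L0  bus=[BusRd]  L0: P0=I P1=E P2=I  mem[L0]=30
9. P1: load  L0  bus=[-]  L0: P0=I P1=E P2=I  mem[L0]=30
10. P2: store L0 := 58  bus=[BusRdX]  L0: P0=I P1=I P2=M  mem[L0]=30
11. P2: load  L0  bus=[-]  L0: P0=I P1=I P2=M  mem[L0]=30
12. P0: store L1 := 16  bus=[BusRdX]  L1: P0=M P1=I P2=I  mem[L1]=90
13. P2: store L1 := 83  bus=[BusRdX,Flush]  L1: P0=I P1=I P2=M  mem[L1]=16
14. P0: store L1 := 9  bus=[BusRdX,Flush]  L1: P0=M P1=I P2=I  mem[L1]=83
15. P1: load  L2  bus=[BusRd,Flush]  L2: P0=I P1=S P2=S  mem[L2]=77
16. P0: store L0 := 8  bus=[BusRdX,Flush]  L0: P0=M P1=I P2=I  mem[L0]=58
17. P1: load  L1  bus=[BusRd,Flush]  L1: P0=S P1=S P2=I  mem[L1]=9
18. P1: store L0 := 34  bus=[BusRdX,Flush]  L0: P0=I P1=M P2=I  mem[L0]=8
19. P1: load  L1  bus=[-]  L1: P0=S P1=S P2=I  mem[L1]=9
20. P1: store L1 := 38  bus=[BusUpgr]  L1: P0=I P1=M P2=I  mem[L1]=9
21. P2: load  L1  bus=[BusRd,Flush]  L1: P0=I P1=S P2=S  mem[L1]=38
22. P0: store L0 := 45  bus=[BusRdX,Flush]  L0: P0=M P1=I P2=I  mem[L0]=34
23. P1: load  L1  bus=[-]  L1: P0=I P1=S P2=S  mem[L1]=38
24. P1: store L0 := 44  bus=[BusRdX,Flush]  L0: P0=I P1=M P2=I  mem[L0]=45
25. P2: load  L2  bus=[-]  L2: P0=I P1=S P2=S  mem[L2]=77
26. P2: load  L2  bus=[-]  L2: P0=I P1=S P2=S  mem[L2]=77

bus = BusRd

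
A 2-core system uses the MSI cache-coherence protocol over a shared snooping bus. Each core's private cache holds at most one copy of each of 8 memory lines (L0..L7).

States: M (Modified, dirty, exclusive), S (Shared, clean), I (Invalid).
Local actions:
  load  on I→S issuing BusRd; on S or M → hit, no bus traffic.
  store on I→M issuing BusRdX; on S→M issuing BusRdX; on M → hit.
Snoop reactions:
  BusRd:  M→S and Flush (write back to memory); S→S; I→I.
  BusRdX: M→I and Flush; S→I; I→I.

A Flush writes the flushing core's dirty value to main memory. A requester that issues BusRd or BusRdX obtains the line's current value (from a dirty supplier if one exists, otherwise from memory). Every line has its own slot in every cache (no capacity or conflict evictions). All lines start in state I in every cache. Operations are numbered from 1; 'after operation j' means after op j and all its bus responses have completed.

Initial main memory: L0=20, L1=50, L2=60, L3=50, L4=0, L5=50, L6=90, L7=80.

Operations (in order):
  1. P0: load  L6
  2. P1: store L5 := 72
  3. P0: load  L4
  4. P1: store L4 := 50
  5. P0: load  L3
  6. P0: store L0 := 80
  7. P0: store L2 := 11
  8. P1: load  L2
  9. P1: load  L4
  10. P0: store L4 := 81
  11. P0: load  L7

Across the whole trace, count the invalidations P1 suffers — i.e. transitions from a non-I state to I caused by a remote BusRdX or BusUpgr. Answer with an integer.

invalidations = 1

1. P0: load  L6  bus=[BusRd]  L6: P0=S P1=I  mem[L6]=90
2. P1: store L5 := 72  bus=[BusRdX]  L5: P0=I P1=M  mem[L5]=50
3. P0: load  L4  bus=[BusRd]  L4: P0=S P1=I  mem[L4]=0
4. P1: store L4 := 50  bus=[BusRdX]  L4: P0=I P1=M  mem[L4]=0
5. P0: load  L3  bus=[BusRd]  L3: P0=S P1=I  mem[L3]=50
6. P0: store L0 := 80  bus=[BusRdX]  L0: P0=M P1=I  mem[L0]=20
7. P0: store L2 := 11  bus=[BusRdX]  L2: P0=M P1=I  mem[L2]=60
8. P1: load  L2  bus=[BusRd,Flush]  L2: P0=S P1=S  mem[L2]=11
9. P1: load  L4  bus=[-]  L4: P0=I P1=M  mem[L4]=0
10. P0: store L4 := 81  bus=[BusRdX,Flush]  L4: P0=M P1=I  mem[L4]=50
11. P0: load  L7  bus=[BusRd]  L7: P0=S P1=I  mem[L7]=80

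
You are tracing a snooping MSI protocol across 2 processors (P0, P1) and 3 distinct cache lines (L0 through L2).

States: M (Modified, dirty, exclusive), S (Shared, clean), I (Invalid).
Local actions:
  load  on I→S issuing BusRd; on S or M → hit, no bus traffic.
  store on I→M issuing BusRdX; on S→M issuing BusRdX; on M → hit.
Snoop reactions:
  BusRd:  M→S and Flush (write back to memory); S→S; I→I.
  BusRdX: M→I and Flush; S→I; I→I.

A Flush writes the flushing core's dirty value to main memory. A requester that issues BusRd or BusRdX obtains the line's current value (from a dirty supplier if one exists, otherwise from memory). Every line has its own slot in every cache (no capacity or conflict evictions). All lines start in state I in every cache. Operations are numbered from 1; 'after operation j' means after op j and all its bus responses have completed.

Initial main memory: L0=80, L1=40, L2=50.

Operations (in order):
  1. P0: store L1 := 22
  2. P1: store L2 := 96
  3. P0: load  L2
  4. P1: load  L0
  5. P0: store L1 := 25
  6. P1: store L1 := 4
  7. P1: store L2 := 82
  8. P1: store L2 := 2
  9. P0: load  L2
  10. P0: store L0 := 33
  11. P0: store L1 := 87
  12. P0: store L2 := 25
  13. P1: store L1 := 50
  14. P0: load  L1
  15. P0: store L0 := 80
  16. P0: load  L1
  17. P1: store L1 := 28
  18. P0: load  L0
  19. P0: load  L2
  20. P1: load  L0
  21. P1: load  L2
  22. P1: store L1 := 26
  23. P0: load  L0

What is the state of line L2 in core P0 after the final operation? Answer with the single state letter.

state = S

step 1: P0: store L1 := 22  ⟶  MI  (L1)  txn=BusRdX  M[L1]=40
step 2: P1: store L2 := 96  ⟶  IM  (L2)  txn=BusRdX  M[L2]=50
step 3: P0: load  L2  ⟶  SS  (L2)  txn=BusRd+Flush  M[L2]=96
step 4: P1: load  L0  ⟶  IS  (L0)  txn=BusRd  M[L0]=80
step 5: P0: store L1 := 25  ⟶  MI  (L1)  txn=∅  M[L1]=40
step 6: P1: store L1 := 4  ⟶  IM  (L1)  txn=BusRdX+Flush  M[L1]=25
step 7: P1: store L2 := 82  ⟶  IM  (L2)  txn=BusRdX  M[L2]=96
step 8: P1: store L2 := 2  ⟶  IM  (L2)  txn=∅  M[L2]=96
step 9: P0: load  L2  ⟶  SS  (L2)  txn=BusRd+Flush  M[L2]=2
step 10: P0: store L0 := 33  ⟶  MI  (L0)  txn=BusRdX  M[L0]=80
step 11: P0: store L1 := 87  ⟶  MI  (L1)  txn=BusRdX+Flush  M[L1]=4
step 12: P0: store L2 := 25  ⟶  MI  (L2)  txn=BusRdX  M[L2]=2
step 13: P1: store L1 := 50  ⟶  IM  (L1)  txn=BusRdX+Flush  M[L1]=87
step 14: P0: load  L1  ⟶  SS  (L1)  txn=BusRd+Flush  M[L1]=50
step 15: P0: store L0 := 80  ⟶  MI  (L0)  txn=∅  M[L0]=80
step 16: P0: load  L1  ⟶  SS  (L1)  txn=∅  M[L1]=50
step 17: P1: store L1 := 28  ⟶  IM  (L1)  txn=BusRdX  M[L1]=50
step 18: P0: load  L0  ⟶  MI  (L0)  txn=∅  M[L0]=80
step 19: P0: load  L2  ⟶  MI  (L2)  txn=∅  M[L2]=2
step 20: P1: load  L0  ⟶  SS  (L0)  txn=BusRd+Flush  M[L0]=80
step 21: P1: load  L2  ⟶  SS  (L2)  txn=BusRd+Flush  M[L2]=25
step 22: P1: store L1 := 26  ⟶  IM  (L1)  txn=∅  M[L1]=50
step 23: P0: load  L0  ⟶  SS  (L0)  txn=∅  M[L0]=80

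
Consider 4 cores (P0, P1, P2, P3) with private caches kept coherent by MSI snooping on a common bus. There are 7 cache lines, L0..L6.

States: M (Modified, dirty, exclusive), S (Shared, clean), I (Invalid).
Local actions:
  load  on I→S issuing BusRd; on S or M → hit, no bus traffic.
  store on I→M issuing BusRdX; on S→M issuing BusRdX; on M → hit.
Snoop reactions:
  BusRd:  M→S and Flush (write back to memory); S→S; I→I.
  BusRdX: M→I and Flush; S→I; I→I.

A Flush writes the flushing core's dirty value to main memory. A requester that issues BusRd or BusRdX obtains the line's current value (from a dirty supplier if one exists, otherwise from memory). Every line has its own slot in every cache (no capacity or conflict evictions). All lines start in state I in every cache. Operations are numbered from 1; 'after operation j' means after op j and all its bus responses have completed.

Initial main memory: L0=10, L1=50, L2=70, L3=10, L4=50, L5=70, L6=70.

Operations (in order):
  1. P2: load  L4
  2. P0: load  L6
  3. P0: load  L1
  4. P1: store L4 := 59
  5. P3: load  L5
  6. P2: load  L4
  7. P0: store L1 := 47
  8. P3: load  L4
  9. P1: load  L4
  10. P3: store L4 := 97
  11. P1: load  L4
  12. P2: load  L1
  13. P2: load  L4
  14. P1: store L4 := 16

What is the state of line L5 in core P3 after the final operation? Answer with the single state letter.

state = S

[1] P2: load  L4 | P0:I, P1:I, P2:S(50), P3:I | bus: BusRd
[2] P0: load  L6 | P0:S(70), P1:I, P2:I, P3:I | bus: BusRd
[3] P0: load  L1 | P0:S(50), P1:I, P2:I, P3:I | bus: BusRd
[4] P1: store L4 := 59 | P0:I, P1:M(59), P2:I, P3:I | bus: BusRdX
[5] P3: load  L5 | P0:I, P1:I, P2:I, P3:S(70) | bus: BusRd
[6] P2: load  L4 | P0:I, P1:S(59), P2:S(59), P3:I | bus: BusRd,Flush
[7] P0: store L1 := 47 | P0:M(47), P1:I, P2:I, P3:I | bus: BusRdX
[8] P3: load  L4 | P0:I, P1:S(59), P2:S(59), P3:S(59) | bus: BusRd
[9] P1: load  L4 | P0:I, P1:S(59), P2:S(59), P3:S(59) | bus: none
[10] P3: store L4 := 97 | P0:I, P1:I, P2:I, P3:M(97) | bus: BusRdX
[11] P1: load  L4 | P0:I, P1:S(97), P2:I, P3:S(97) | bus: BusRd,Flush
[12] P2: load  L1 | P0:S(47), P1:I, P2:S(47), P3:I | bus: BusRd,Flush
[13] P2: load  L4 | P0:I, P1:S(97), P2:S(97), P3:S(97) | bus: BusRd
[14] P1: store L4 := 16 | P0:I, P1:M(16), P2:I, P3:I | bus: BusRdX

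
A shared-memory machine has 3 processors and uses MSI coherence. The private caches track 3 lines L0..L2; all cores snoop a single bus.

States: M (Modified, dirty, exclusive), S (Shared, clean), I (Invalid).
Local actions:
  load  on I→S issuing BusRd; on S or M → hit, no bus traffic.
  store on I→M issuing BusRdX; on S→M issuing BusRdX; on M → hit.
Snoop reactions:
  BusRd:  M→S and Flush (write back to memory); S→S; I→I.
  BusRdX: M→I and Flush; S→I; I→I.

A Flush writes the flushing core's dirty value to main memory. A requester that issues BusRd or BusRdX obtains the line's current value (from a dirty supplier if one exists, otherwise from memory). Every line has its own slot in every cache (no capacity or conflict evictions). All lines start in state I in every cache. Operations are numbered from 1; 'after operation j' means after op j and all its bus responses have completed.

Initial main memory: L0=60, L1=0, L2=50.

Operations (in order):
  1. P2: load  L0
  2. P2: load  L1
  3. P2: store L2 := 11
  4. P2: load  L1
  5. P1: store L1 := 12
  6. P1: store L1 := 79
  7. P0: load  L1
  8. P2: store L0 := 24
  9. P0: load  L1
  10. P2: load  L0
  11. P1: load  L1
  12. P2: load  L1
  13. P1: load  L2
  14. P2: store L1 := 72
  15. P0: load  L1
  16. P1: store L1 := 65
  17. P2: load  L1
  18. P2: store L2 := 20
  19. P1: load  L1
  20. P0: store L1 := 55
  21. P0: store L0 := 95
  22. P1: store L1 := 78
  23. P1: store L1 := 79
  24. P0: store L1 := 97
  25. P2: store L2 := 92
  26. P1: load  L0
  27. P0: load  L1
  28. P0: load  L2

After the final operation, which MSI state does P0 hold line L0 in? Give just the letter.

step 1: P2: load  L0  ⟶  IIS  (L0)  txn=BusRd  M[L0]=60
step 2: P2: load  L1  ⟶  IIS  (L1)  txn=BusRd  M[L1]=0
step 3: P2: store L2 := 11  ⟶  IIM  (L2)  txn=BusRdX  M[L2]=50
step 4: P2: load  L1  ⟶  IIS  (L1)  txn=∅  M[L1]=0
step 5: P1: store L1 := 12  ⟶  IMI  (L1)  txn=BusRdX  M[L1]=0
step 6: P1: store L1 := 79  ⟶  IMI  (L1)  txn=∅  M[L1]=0
step 7: P0: load  L1  ⟶  SSI  (L1)  txn=BusRd+Flush  M[L1]=79
step 8: P2: store L0 := 24  ⟶  IIM  (L0)  txn=BusRdX  M[L0]=60
step 9: P0: load  L1  ⟶  SSI  (L1)  txn=∅  M[L1]=79
step 10: P2: load  L0  ⟶  IIM  (L0)  txn=∅  M[L0]=60
step 11: P1: load  L1  ⟶  SSI  (L1)  txn=∅  M[L1]=79
step 12: P2: load  L1  ⟶  SSS  (L1)  txn=BusRd  M[L1]=79
step 13: P1: load  L2  ⟶  ISS  (L2)  txn=BusRd+Flush  M[L2]=11
step 14: P2: store L1 := 72  ⟶  IIM  (L1)  txn=BusRdX  M[L1]=79
step 15: P0: load  L1  ⟶  SIS  (L1)  txn=BusRd+Flush  M[L1]=72
step 16: P1: store L1 := 65  ⟶  IMI  (L1)  txn=BusRdX  M[L1]=72
step 17: P2: load  L1  ⟶  ISS  (L1)  txn=BusRd+Flush  M[L1]=65
step 18: P2: store L2 := 20  ⟶  IIM  (L2)  txn=BusRdX  M[L2]=11
step 19: P1: load  L1  ⟶  ISS  (L1)  txn=∅  M[L1]=65
step 20: P0: store L1 := 55  ⟶  MII  (L1)  txn=BusRdX  M[L1]=65
step 21: P0: store L0 := 95  ⟶  MII  (L0)  txn=BusRdX+Flush  M[L0]=24
step 22: P1: store L1 := 78  ⟶  IMI  (L1)  txn=BusRdX+Flush  M[L1]=55
step 23: P1: store L1 := 79  ⟶  IMI  (L1)  txn=∅  M[L1]=55
step 24: P0: store L1 := 97  ⟶  MII  (L1)  txn=BusRdX+Flush  M[L1]=79
step 25: P2: store L2 := 92  ⟶  IIM  (L2)  txn=∅  M[L2]=11
step 26: P1: load  L0  ⟶  SSI  (L0)  txn=BusRd+Flush  M[L0]=95
step 27: P0: load  L1  ⟶  MII  (L1)  txn=∅  M[L1]=79
step 28: P0: load  L2  ⟶  SIS  (L2)  txn=BusRd+Flush  M[L2]=92

state = S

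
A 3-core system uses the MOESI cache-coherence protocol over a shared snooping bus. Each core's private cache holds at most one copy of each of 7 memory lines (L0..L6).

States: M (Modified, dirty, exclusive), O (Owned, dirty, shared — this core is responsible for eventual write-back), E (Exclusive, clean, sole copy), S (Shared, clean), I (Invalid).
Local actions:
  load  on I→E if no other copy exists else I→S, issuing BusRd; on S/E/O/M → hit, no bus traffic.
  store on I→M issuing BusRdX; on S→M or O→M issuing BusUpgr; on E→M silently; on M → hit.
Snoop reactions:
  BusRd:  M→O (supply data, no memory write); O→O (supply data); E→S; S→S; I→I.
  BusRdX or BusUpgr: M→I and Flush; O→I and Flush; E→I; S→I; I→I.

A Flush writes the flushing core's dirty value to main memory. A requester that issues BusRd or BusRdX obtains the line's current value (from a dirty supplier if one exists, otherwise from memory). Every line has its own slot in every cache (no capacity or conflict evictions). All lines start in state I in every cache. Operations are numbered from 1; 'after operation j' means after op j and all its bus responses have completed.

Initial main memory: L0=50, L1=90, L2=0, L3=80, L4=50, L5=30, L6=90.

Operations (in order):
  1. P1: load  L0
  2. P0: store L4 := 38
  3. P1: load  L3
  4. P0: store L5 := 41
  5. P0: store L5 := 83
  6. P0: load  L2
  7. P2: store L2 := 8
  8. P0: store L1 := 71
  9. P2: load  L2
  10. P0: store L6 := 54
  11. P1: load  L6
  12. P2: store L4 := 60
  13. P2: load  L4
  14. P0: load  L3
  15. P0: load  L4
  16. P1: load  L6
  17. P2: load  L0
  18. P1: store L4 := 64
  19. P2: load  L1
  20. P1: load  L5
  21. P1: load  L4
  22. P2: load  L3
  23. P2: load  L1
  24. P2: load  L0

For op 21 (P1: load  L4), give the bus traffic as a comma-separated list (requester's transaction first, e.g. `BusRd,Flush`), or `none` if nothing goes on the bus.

bus = none

[1] P1: load  L0 | P0:I, P1:E(50), P2:I | bus: BusRd
[2] P0: store L4 := 38 | P0:M(38), P1:I, P2:I | bus: BusRdX
[3] P1: load  L3 | P0:I, P1:E(80), P2:I | bus: BusRd
[4] P0: store L5 := 41 | P0:M(41), P1:I, P2:I | bus: BusRdX
[5] P0: store L5 := 83 | P0:M(83), P1:I, P2:I | bus: none
[6] P0: load  L2 | P0:E(0), P1:I, P2:I | bus: BusRd
[7] P2: store L2 := 8 | P0:I, P1:I, P2:M(8) | bus: BusRdX
[8] P0: store L1 := 71 | P0:M(71), P1:I, P2:I | bus: BusRdX
[9] P2: load  L2 | P0:I, P1:I, P2:M(8) | bus: none
[10] P0: store L6 := 54 | P0:M(54), P1:I, P2:I | bus: BusRdX
[11] P1: load  L6 | P0:O(54), P1:S(54), P2:I | bus: BusRd
[12] P2: store L4 := 60 | P0:I, P1:I, P2:M(60) | bus: BusRdX,Flush
[13] P2: load  L4 | P0:I, P1:I, P2:M(60) | bus: none
[14] P0: load  L3 | P0:S(80), P1:S(80), P2:I | bus: BusRd
[15] P0: load  L4 | P0:S(60), P1:I, P2:O(60) | bus: BusRd
[16] P1: load  L6 | P0:O(54), P1:S(54), P2:I | bus: none
[17] P2: load  L0 | P0:I, P1:S(50), P2:S(50) | bus: BusRd
[18] P1: store L4 := 64 | P0:I, P1:M(64), P2:I | bus: BusRdX,Flush
[19] P2: load  L1 | P0:O(71), P1:I, P2:S(71) | bus: BusRd
[20] P1: load  L5 | P0:O(83), P1:S(83), P2:I | bus: BusRd
[21] P1: load  L4 | P0:I, P1:M(64), P2:I | bus: none
[22] P2: load  L3 | P0:S(80), P1:S(80), P2:S(80) | bus: BusRd
[23] P2: load  L1 | P0:O(71), P1:I, P2:S(71) | bus: none
[24] P2: load  L0 | P0:I, P1:S(50), P2:S(50) | bus: none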